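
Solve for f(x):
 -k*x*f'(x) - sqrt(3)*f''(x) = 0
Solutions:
 f(x) = Piecewise((-sqrt(2)*3^(1/4)*sqrt(pi)*C1*erf(sqrt(2)*3^(3/4)*sqrt(k)*x/6)/(2*sqrt(k)) - C2, (k > 0) | (k < 0)), (-C1*x - C2, True))


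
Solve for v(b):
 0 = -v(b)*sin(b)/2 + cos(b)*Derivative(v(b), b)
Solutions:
 v(b) = C1/sqrt(cos(b))


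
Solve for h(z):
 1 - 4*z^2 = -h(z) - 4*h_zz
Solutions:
 h(z) = C1*sin(z/2) + C2*cos(z/2) + 4*z^2 - 33


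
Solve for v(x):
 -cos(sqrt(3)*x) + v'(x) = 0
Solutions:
 v(x) = C1 + sqrt(3)*sin(sqrt(3)*x)/3


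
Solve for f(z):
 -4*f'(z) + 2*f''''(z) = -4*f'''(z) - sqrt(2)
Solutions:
 f(z) = C1 + C2*exp(-z*(4/(3*sqrt(33) + 19)^(1/3) + (3*sqrt(33) + 19)^(1/3) + 4)/6)*sin(sqrt(3)*z*(-(3*sqrt(33) + 19)^(1/3) + 4/(3*sqrt(33) + 19)^(1/3))/6) + C3*exp(-z*(4/(3*sqrt(33) + 19)^(1/3) + (3*sqrt(33) + 19)^(1/3) + 4)/6)*cos(sqrt(3)*z*(-(3*sqrt(33) + 19)^(1/3) + 4/(3*sqrt(33) + 19)^(1/3))/6) + C4*exp(z*(-2 + 4/(3*sqrt(33) + 19)^(1/3) + (3*sqrt(33) + 19)^(1/3))/3) + sqrt(2)*z/4


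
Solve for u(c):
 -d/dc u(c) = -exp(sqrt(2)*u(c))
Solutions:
 u(c) = sqrt(2)*(2*log(-1/(C1 + c)) - log(2))/4


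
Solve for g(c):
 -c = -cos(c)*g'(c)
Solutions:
 g(c) = C1 + Integral(c/cos(c), c)


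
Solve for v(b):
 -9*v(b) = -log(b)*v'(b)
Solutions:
 v(b) = C1*exp(9*li(b))


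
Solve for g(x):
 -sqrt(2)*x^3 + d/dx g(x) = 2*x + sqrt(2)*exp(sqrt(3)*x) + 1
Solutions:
 g(x) = C1 + sqrt(2)*x^4/4 + x^2 + x + sqrt(6)*exp(sqrt(3)*x)/3


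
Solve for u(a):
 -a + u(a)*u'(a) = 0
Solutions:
 u(a) = -sqrt(C1 + a^2)
 u(a) = sqrt(C1 + a^2)


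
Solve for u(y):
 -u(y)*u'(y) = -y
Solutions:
 u(y) = -sqrt(C1 + y^2)
 u(y) = sqrt(C1 + y^2)


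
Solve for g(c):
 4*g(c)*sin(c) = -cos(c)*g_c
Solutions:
 g(c) = C1*cos(c)^4


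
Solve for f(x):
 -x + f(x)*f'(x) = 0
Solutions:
 f(x) = -sqrt(C1 + x^2)
 f(x) = sqrt(C1 + x^2)


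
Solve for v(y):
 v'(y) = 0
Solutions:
 v(y) = C1


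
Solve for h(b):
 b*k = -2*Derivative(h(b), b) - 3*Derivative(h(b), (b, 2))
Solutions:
 h(b) = C1 + C2*exp(-2*b/3) - b^2*k/4 + 3*b*k/4


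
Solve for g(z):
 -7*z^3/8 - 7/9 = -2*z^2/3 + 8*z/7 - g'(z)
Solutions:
 g(z) = C1 + 7*z^4/32 - 2*z^3/9 + 4*z^2/7 + 7*z/9


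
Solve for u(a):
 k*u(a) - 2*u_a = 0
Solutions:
 u(a) = C1*exp(a*k/2)


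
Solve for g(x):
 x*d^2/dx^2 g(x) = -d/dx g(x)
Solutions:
 g(x) = C1 + C2*log(x)


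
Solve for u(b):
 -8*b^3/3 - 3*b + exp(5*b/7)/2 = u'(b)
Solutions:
 u(b) = C1 - 2*b^4/3 - 3*b^2/2 + 7*exp(5*b/7)/10


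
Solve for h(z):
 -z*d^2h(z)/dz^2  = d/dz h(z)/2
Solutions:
 h(z) = C1 + C2*sqrt(z)


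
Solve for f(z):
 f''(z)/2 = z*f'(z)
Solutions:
 f(z) = C1 + C2*erfi(z)


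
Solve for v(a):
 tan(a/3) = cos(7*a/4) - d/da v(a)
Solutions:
 v(a) = C1 + 3*log(cos(a/3)) + 4*sin(7*a/4)/7


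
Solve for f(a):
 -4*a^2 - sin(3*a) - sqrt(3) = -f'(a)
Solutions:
 f(a) = C1 + 4*a^3/3 + sqrt(3)*a - cos(3*a)/3


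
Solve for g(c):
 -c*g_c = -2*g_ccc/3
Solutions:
 g(c) = C1 + Integral(C2*airyai(2^(2/3)*3^(1/3)*c/2) + C3*airybi(2^(2/3)*3^(1/3)*c/2), c)


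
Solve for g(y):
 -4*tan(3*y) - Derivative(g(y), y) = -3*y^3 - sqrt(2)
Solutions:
 g(y) = C1 + 3*y^4/4 + sqrt(2)*y + 4*log(cos(3*y))/3


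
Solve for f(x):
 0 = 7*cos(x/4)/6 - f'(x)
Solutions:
 f(x) = C1 + 14*sin(x/4)/3


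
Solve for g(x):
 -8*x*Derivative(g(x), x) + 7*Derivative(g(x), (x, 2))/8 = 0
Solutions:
 g(x) = C1 + C2*erfi(4*sqrt(14)*x/7)


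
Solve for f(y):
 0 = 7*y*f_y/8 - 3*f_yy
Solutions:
 f(y) = C1 + C2*erfi(sqrt(21)*y/12)


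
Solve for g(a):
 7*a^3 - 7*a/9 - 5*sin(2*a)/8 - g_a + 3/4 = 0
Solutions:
 g(a) = C1 + 7*a^4/4 - 7*a^2/18 + 3*a/4 + 5*cos(2*a)/16


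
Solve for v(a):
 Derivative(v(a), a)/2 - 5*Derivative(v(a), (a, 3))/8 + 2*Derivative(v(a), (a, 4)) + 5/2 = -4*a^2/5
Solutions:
 v(a) = C1 + C2*exp(a*(25/(96*sqrt(20361) + 13699)^(1/3) + 10 + (96*sqrt(20361) + 13699)^(1/3))/96)*sin(sqrt(3)*a*(-(96*sqrt(20361) + 13699)^(1/3) + 25/(96*sqrt(20361) + 13699)^(1/3))/96) + C3*exp(a*(25/(96*sqrt(20361) + 13699)^(1/3) + 10 + (96*sqrt(20361) + 13699)^(1/3))/96)*cos(sqrt(3)*a*(-(96*sqrt(20361) + 13699)^(1/3) + 25/(96*sqrt(20361) + 13699)^(1/3))/96) + C4*exp(a*(-(96*sqrt(20361) + 13699)^(1/3) - 25/(96*sqrt(20361) + 13699)^(1/3) + 5)/48) - 8*a^3/15 - 9*a


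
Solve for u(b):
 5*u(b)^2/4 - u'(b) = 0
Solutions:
 u(b) = -4/(C1 + 5*b)


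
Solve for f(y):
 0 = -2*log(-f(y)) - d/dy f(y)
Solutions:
 -li(-f(y)) = C1 - 2*y


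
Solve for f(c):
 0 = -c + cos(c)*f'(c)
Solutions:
 f(c) = C1 + Integral(c/cos(c), c)


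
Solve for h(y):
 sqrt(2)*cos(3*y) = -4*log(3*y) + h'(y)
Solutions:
 h(y) = C1 + 4*y*log(y) - 4*y + 4*y*log(3) + sqrt(2)*sin(3*y)/3


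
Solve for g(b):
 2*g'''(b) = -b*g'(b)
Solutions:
 g(b) = C1 + Integral(C2*airyai(-2^(2/3)*b/2) + C3*airybi(-2^(2/3)*b/2), b)


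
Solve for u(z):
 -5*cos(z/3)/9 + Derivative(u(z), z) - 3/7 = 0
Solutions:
 u(z) = C1 + 3*z/7 + 5*sin(z/3)/3


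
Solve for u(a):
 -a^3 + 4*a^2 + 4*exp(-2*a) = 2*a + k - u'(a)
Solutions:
 u(a) = C1 + a^4/4 - 4*a^3/3 + a^2 + a*k + 2*exp(-2*a)


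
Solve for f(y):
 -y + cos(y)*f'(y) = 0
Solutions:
 f(y) = C1 + Integral(y/cos(y), y)


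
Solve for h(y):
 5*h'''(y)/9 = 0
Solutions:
 h(y) = C1 + C2*y + C3*y^2


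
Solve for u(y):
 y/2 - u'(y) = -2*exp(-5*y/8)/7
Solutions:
 u(y) = C1 + y^2/4 - 16*exp(-5*y/8)/35


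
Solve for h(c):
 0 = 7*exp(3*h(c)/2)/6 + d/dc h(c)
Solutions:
 h(c) = 2*log(1/(C1 + 7*c))/3 + 4*log(2)/3
 h(c) = 2*log(2^(2/3)*(-1 - sqrt(3)*I)*(1/(C1 + 7*c))^(1/3)/2)
 h(c) = 2*log(2^(2/3)*(-1 + sqrt(3)*I)*(1/(C1 + 7*c))^(1/3)/2)


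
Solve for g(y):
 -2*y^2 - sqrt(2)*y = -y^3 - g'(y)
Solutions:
 g(y) = C1 - y^4/4 + 2*y^3/3 + sqrt(2)*y^2/2


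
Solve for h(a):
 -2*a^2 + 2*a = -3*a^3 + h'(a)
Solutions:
 h(a) = C1 + 3*a^4/4 - 2*a^3/3 + a^2


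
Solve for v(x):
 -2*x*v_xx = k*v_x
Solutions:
 v(x) = C1 + x^(1 - re(k)/2)*(C2*sin(log(x)*Abs(im(k))/2) + C3*cos(log(x)*im(k)/2))


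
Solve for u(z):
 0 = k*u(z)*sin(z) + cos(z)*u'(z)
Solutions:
 u(z) = C1*exp(k*log(cos(z)))


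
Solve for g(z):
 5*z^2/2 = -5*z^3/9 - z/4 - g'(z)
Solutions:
 g(z) = C1 - 5*z^4/36 - 5*z^3/6 - z^2/8


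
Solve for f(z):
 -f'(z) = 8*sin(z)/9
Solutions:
 f(z) = C1 + 8*cos(z)/9


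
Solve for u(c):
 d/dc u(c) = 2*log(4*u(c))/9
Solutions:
 -9*Integral(1/(log(_y) + 2*log(2)), (_y, u(c)))/2 = C1 - c


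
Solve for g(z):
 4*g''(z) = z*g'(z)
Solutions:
 g(z) = C1 + C2*erfi(sqrt(2)*z/4)


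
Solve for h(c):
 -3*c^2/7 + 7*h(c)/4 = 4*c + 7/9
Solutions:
 h(c) = 12*c^2/49 + 16*c/7 + 4/9


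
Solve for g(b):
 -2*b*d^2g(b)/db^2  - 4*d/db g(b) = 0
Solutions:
 g(b) = C1 + C2/b


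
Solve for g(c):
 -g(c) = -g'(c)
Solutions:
 g(c) = C1*exp(c)


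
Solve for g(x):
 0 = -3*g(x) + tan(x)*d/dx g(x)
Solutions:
 g(x) = C1*sin(x)^3


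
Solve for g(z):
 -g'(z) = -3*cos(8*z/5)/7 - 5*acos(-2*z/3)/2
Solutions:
 g(z) = C1 + 5*z*acos(-2*z/3)/2 + 5*sqrt(9 - 4*z^2)/4 + 15*sin(8*z/5)/56


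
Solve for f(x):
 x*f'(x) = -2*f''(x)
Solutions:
 f(x) = C1 + C2*erf(x/2)


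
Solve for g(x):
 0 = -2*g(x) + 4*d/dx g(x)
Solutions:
 g(x) = C1*exp(x/2)


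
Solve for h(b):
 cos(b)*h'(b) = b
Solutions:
 h(b) = C1 + Integral(b/cos(b), b)


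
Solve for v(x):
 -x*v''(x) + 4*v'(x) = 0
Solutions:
 v(x) = C1 + C2*x^5


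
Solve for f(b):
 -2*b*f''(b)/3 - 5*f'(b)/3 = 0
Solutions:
 f(b) = C1 + C2/b^(3/2)


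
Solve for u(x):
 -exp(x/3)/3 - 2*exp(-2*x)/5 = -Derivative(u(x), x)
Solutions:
 u(x) = C1 + exp(x/3) - exp(-2*x)/5


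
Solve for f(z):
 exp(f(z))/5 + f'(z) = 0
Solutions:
 f(z) = log(1/(C1 + z)) + log(5)


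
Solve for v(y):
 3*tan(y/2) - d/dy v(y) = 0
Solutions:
 v(y) = C1 - 6*log(cos(y/2))


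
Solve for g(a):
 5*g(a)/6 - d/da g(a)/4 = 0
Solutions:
 g(a) = C1*exp(10*a/3)


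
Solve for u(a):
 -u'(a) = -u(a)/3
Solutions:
 u(a) = C1*exp(a/3)


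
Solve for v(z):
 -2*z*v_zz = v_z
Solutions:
 v(z) = C1 + C2*sqrt(z)


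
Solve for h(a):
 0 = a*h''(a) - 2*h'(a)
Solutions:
 h(a) = C1 + C2*a^3


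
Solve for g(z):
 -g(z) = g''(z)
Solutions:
 g(z) = C1*sin(z) + C2*cos(z)


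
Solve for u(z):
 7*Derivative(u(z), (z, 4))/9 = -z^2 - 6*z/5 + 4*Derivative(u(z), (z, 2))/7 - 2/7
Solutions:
 u(z) = C1 + C2*z + C3*exp(-6*z/7) + C4*exp(6*z/7) + 7*z^4/48 + 7*z^3/20 + 379*z^2/144


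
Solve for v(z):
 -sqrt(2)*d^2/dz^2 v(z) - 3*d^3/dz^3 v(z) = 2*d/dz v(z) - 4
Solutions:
 v(z) = C1 + 2*z + (C2*sin(sqrt(22)*z/6) + C3*cos(sqrt(22)*z/6))*exp(-sqrt(2)*z/6)


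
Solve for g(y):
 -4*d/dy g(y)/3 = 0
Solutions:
 g(y) = C1


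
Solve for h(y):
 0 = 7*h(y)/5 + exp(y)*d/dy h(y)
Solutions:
 h(y) = C1*exp(7*exp(-y)/5)


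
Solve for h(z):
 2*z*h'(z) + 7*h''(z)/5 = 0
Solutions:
 h(z) = C1 + C2*erf(sqrt(35)*z/7)


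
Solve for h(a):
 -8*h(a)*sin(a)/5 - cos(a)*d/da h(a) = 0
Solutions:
 h(a) = C1*cos(a)^(8/5)


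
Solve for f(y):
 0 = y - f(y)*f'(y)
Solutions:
 f(y) = -sqrt(C1 + y^2)
 f(y) = sqrt(C1 + y^2)


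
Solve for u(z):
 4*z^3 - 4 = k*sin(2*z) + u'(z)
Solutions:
 u(z) = C1 + k*cos(2*z)/2 + z^4 - 4*z


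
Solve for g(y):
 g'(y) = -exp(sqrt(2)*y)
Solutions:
 g(y) = C1 - sqrt(2)*exp(sqrt(2)*y)/2


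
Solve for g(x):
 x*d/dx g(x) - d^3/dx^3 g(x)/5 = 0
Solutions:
 g(x) = C1 + Integral(C2*airyai(5^(1/3)*x) + C3*airybi(5^(1/3)*x), x)


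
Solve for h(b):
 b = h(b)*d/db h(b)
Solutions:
 h(b) = -sqrt(C1 + b^2)
 h(b) = sqrt(C1 + b^2)


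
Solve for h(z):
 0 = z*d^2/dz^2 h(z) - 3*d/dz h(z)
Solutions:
 h(z) = C1 + C2*z^4


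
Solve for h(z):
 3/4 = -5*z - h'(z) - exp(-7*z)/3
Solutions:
 h(z) = C1 - 5*z^2/2 - 3*z/4 + exp(-7*z)/21


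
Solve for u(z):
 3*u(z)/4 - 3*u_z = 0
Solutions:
 u(z) = C1*exp(z/4)


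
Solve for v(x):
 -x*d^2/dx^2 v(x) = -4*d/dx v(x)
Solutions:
 v(x) = C1 + C2*x^5


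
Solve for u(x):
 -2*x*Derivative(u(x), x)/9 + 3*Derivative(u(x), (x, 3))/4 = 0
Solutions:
 u(x) = C1 + Integral(C2*airyai(2*x/3) + C3*airybi(2*x/3), x)


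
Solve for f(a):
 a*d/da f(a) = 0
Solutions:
 f(a) = C1


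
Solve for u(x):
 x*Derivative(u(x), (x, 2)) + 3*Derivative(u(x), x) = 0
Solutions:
 u(x) = C1 + C2/x^2


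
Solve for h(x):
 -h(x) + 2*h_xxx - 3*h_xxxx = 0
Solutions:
 h(x) = C1*exp(x*(1 - sqrt(1 + 6*2^(2/3)/(1 + sqrt(15)*I)^(1/3) + 3*2^(1/3)*(1 + sqrt(15)*I)^(1/3)))/6)*sin(x*sqrt(Abs(-2 + 6*2^(2/3)/(1 + sqrt(15)*I)^(1/3) + 2/sqrt(1 + 6*2^(2/3)/(1 + sqrt(15)*I)^(1/3) + 3*2^(1/3)*(1 + sqrt(15)*I)^(1/3)) + 3*2^(1/3)*(1 + sqrt(15)*I)^(1/3)))/6) + C2*exp(x*(1 - sqrt(1 + 6*2^(2/3)/(1 + sqrt(15)*I)^(1/3) + 3*2^(1/3)*(1 + sqrt(15)*I)^(1/3)))/6)*cos(x*sqrt(-2 + 6*2^(2/3)/(1 + sqrt(15)*I)^(1/3) + 2/sqrt(1 + 6*2^(2/3)/(1 + sqrt(15)*I)^(1/3) + 3*2^(1/3)*(1 + sqrt(15)*I)^(1/3)) + 3*2^(1/3)*(1 + sqrt(15)*I)^(1/3))/6) + C3*exp(x*(1 + sqrt(1 + 6*2^(2/3)/(1 + sqrt(15)*I)^(1/3) + 3*2^(1/3)*(1 + sqrt(15)*I)^(1/3)))/6)*sin(x*sqrt(Abs(2 - 3*2^(1/3)*(1 + sqrt(15)*I)^(1/3) + 2/sqrt(1 + 6*2^(2/3)/(1 + sqrt(15)*I)^(1/3) + 3*2^(1/3)*(1 + sqrt(15)*I)^(1/3)) - 6*2^(2/3)/(1 + sqrt(15)*I)^(1/3)))/6) + C4*exp(x*(1 + sqrt(1 + 6*2^(2/3)/(1 + sqrt(15)*I)^(1/3) + 3*2^(1/3)*(1 + sqrt(15)*I)^(1/3)))/6)*cos(x*sqrt(-2 + 6*2^(2/3)/(1 + sqrt(15)*I)^(1/3) - 2/sqrt(1 + 6*2^(2/3)/(1 + sqrt(15)*I)^(1/3) + 3*2^(1/3)*(1 + sqrt(15)*I)^(1/3)) + 3*2^(1/3)*(1 + sqrt(15)*I)^(1/3))/6)


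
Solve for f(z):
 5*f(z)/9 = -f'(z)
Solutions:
 f(z) = C1*exp(-5*z/9)


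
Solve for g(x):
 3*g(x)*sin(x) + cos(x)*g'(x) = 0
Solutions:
 g(x) = C1*cos(x)^3


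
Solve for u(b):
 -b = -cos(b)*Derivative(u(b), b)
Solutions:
 u(b) = C1 + Integral(b/cos(b), b)


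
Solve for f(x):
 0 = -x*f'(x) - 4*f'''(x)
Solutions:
 f(x) = C1 + Integral(C2*airyai(-2^(1/3)*x/2) + C3*airybi(-2^(1/3)*x/2), x)


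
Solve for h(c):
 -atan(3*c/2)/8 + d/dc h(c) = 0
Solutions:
 h(c) = C1 + c*atan(3*c/2)/8 - log(9*c^2 + 4)/24


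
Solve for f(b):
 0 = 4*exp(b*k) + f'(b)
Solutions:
 f(b) = C1 - 4*exp(b*k)/k


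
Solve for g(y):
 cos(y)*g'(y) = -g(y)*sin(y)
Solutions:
 g(y) = C1*cos(y)


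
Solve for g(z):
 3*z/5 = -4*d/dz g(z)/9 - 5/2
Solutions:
 g(z) = C1 - 27*z^2/40 - 45*z/8


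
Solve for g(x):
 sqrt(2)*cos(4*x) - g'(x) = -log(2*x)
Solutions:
 g(x) = C1 + x*log(x) - x + x*log(2) + sqrt(2)*sin(4*x)/4


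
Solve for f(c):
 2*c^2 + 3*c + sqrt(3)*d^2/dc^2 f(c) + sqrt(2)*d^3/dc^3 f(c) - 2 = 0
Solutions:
 f(c) = C1 + C2*c + C3*exp(-sqrt(6)*c/2) - sqrt(3)*c^4/18 + c^3*(-3*sqrt(3) + 4*sqrt(2))/18 + c^2*(-2*sqrt(3) + 9*sqrt(2))/18


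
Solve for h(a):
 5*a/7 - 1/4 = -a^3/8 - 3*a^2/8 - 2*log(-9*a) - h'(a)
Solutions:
 h(a) = C1 - a^4/32 - a^3/8 - 5*a^2/14 - 2*a*log(-a) + a*(9/4 - 4*log(3))


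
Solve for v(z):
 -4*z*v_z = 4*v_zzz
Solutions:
 v(z) = C1 + Integral(C2*airyai(-z) + C3*airybi(-z), z)


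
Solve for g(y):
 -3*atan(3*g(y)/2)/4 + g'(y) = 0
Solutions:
 Integral(1/atan(3*_y/2), (_y, g(y))) = C1 + 3*y/4


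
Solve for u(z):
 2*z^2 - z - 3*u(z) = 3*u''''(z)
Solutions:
 u(z) = 2*z^2/3 - z/3 + (C1*sin(sqrt(2)*z/2) + C2*cos(sqrt(2)*z/2))*exp(-sqrt(2)*z/2) + (C3*sin(sqrt(2)*z/2) + C4*cos(sqrt(2)*z/2))*exp(sqrt(2)*z/2)


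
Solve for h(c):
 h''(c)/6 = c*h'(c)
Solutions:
 h(c) = C1 + C2*erfi(sqrt(3)*c)


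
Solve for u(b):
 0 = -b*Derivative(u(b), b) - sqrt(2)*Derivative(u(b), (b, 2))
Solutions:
 u(b) = C1 + C2*erf(2^(1/4)*b/2)


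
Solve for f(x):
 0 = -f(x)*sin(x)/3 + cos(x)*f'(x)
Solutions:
 f(x) = C1/cos(x)^(1/3)


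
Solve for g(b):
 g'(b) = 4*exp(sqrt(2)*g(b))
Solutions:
 g(b) = sqrt(2)*(2*log(-1/(C1 + 4*b)) - log(2))/4


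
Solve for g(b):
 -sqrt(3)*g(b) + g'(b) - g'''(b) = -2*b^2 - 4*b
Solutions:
 g(b) = C1*exp(2^(1/3)*sqrt(3)*b*(2/(sqrt(77) + 9)^(1/3) + 2^(1/3)*(sqrt(77) + 9)^(1/3))/12)*sin(2^(1/3)*b*(-2^(1/3)*(sqrt(77) + 9)^(1/3) + 2/(sqrt(77) + 9)^(1/3))/4) + C2*exp(2^(1/3)*sqrt(3)*b*(2/(sqrt(77) + 9)^(1/3) + 2^(1/3)*(sqrt(77) + 9)^(1/3))/12)*cos(2^(1/3)*b*(-2^(1/3)*(sqrt(77) + 9)^(1/3) + 2/(sqrt(77) + 9)^(1/3))/4) + C3*exp(-2^(1/3)*sqrt(3)*b*(2/(sqrt(77) + 9)^(1/3) + 2^(1/3)*(sqrt(77) + 9)^(1/3))/6) + 2*sqrt(3)*b^2/3 + 4*b/3 + 4*sqrt(3)*b/3 + 4*sqrt(3)/9 + 4/3


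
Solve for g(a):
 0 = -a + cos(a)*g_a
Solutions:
 g(a) = C1 + Integral(a/cos(a), a)


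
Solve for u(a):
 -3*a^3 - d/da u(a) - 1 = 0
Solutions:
 u(a) = C1 - 3*a^4/4 - a


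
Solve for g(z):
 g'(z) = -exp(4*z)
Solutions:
 g(z) = C1 - exp(4*z)/4


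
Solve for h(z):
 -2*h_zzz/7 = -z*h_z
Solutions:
 h(z) = C1 + Integral(C2*airyai(2^(2/3)*7^(1/3)*z/2) + C3*airybi(2^(2/3)*7^(1/3)*z/2), z)


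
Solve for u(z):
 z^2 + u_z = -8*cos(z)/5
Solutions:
 u(z) = C1 - z^3/3 - 8*sin(z)/5


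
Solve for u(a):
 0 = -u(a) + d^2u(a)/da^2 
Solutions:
 u(a) = C1*exp(-a) + C2*exp(a)


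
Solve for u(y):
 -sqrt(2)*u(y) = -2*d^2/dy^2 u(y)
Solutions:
 u(y) = C1*exp(-2^(3/4)*y/2) + C2*exp(2^(3/4)*y/2)


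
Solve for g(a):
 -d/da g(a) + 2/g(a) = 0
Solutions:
 g(a) = -sqrt(C1 + 4*a)
 g(a) = sqrt(C1 + 4*a)


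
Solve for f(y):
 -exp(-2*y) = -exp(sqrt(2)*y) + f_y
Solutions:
 f(y) = C1 + sqrt(2)*exp(sqrt(2)*y)/2 + exp(-2*y)/2


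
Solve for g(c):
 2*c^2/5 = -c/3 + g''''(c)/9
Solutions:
 g(c) = C1 + C2*c + C3*c^2 + C4*c^3 + c^6/100 + c^5/40


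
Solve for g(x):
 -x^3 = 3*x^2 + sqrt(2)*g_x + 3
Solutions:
 g(x) = C1 - sqrt(2)*x^4/8 - sqrt(2)*x^3/2 - 3*sqrt(2)*x/2


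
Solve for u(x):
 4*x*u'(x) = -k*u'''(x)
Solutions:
 u(x) = C1 + Integral(C2*airyai(2^(2/3)*x*(-1/k)^(1/3)) + C3*airybi(2^(2/3)*x*(-1/k)^(1/3)), x)


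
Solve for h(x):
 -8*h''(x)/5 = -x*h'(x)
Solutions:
 h(x) = C1 + C2*erfi(sqrt(5)*x/4)


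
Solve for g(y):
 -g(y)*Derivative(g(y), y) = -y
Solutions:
 g(y) = -sqrt(C1 + y^2)
 g(y) = sqrt(C1 + y^2)


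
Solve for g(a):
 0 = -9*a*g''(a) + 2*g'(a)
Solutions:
 g(a) = C1 + C2*a^(11/9)


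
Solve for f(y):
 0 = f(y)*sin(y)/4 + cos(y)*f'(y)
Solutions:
 f(y) = C1*cos(y)^(1/4)


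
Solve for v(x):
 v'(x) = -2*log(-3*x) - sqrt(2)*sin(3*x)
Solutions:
 v(x) = C1 - 2*x*log(-x) - 2*x*log(3) + 2*x + sqrt(2)*cos(3*x)/3


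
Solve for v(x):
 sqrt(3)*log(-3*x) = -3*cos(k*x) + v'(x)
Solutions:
 v(x) = C1 + sqrt(3)*x*(log(-x) - 1) + sqrt(3)*x*log(3) + 3*Piecewise((sin(k*x)/k, Ne(k, 0)), (x, True))


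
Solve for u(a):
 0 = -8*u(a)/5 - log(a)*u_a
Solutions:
 u(a) = C1*exp(-8*li(a)/5)


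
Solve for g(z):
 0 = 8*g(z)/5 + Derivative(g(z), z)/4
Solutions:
 g(z) = C1*exp(-32*z/5)


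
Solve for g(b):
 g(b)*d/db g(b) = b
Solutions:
 g(b) = -sqrt(C1 + b^2)
 g(b) = sqrt(C1 + b^2)


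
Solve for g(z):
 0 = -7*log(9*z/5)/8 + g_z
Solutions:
 g(z) = C1 + 7*z*log(z)/8 - 7*z*log(5)/8 - 7*z/8 + 7*z*log(3)/4


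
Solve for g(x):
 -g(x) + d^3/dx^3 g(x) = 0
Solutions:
 g(x) = C3*exp(x) + (C1*sin(sqrt(3)*x/2) + C2*cos(sqrt(3)*x/2))*exp(-x/2)


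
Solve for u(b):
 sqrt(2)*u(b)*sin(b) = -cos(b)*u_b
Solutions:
 u(b) = C1*cos(b)^(sqrt(2))


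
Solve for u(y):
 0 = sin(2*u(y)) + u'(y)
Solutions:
 u(y) = pi - acos((-C1 - exp(4*y))/(C1 - exp(4*y)))/2
 u(y) = acos((-C1 - exp(4*y))/(C1 - exp(4*y)))/2


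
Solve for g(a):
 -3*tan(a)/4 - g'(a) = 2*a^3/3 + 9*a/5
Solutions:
 g(a) = C1 - a^4/6 - 9*a^2/10 + 3*log(cos(a))/4


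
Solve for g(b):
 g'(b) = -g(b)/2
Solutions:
 g(b) = C1*exp(-b/2)


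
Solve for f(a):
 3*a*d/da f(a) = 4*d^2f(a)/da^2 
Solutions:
 f(a) = C1 + C2*erfi(sqrt(6)*a/4)


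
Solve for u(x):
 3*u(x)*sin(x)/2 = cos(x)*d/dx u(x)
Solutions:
 u(x) = C1/cos(x)^(3/2)


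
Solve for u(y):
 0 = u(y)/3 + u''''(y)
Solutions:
 u(y) = (C1*sin(sqrt(2)*3^(3/4)*y/6) + C2*cos(sqrt(2)*3^(3/4)*y/6))*exp(-sqrt(2)*3^(3/4)*y/6) + (C3*sin(sqrt(2)*3^(3/4)*y/6) + C4*cos(sqrt(2)*3^(3/4)*y/6))*exp(sqrt(2)*3^(3/4)*y/6)


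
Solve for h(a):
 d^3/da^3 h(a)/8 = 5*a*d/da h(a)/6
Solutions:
 h(a) = C1 + Integral(C2*airyai(20^(1/3)*3^(2/3)*a/3) + C3*airybi(20^(1/3)*3^(2/3)*a/3), a)


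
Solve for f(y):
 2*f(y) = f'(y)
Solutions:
 f(y) = C1*exp(2*y)


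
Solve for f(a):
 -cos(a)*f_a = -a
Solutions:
 f(a) = C1 + Integral(a/cos(a), a)


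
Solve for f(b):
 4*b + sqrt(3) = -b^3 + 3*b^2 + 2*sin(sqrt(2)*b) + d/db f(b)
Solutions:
 f(b) = C1 + b^4/4 - b^3 + 2*b^2 + sqrt(3)*b + sqrt(2)*cos(sqrt(2)*b)


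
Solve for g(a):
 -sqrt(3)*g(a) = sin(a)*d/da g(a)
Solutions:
 g(a) = C1*(cos(a) + 1)^(sqrt(3)/2)/(cos(a) - 1)^(sqrt(3)/2)


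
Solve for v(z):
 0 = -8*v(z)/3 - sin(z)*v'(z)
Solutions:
 v(z) = C1*(cos(z) + 1)^(4/3)/(cos(z) - 1)^(4/3)


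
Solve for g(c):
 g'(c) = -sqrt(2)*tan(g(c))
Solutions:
 g(c) = pi - asin(C1*exp(-sqrt(2)*c))
 g(c) = asin(C1*exp(-sqrt(2)*c))


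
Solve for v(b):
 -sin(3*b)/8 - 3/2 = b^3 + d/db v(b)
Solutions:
 v(b) = C1 - b^4/4 - 3*b/2 + cos(3*b)/24


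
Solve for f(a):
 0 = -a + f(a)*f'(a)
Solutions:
 f(a) = -sqrt(C1 + a^2)
 f(a) = sqrt(C1 + a^2)


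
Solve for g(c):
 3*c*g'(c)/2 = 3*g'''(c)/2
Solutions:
 g(c) = C1 + Integral(C2*airyai(c) + C3*airybi(c), c)


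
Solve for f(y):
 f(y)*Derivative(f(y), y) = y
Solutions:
 f(y) = -sqrt(C1 + y^2)
 f(y) = sqrt(C1 + y^2)


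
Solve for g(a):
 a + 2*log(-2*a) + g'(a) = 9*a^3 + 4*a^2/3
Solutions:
 g(a) = C1 + 9*a^4/4 + 4*a^3/9 - a^2/2 - 2*a*log(-a) + 2*a*(1 - log(2))


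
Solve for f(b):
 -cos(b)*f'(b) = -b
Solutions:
 f(b) = C1 + Integral(b/cos(b), b)


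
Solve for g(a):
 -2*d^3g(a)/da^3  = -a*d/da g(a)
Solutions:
 g(a) = C1 + Integral(C2*airyai(2^(2/3)*a/2) + C3*airybi(2^(2/3)*a/2), a)


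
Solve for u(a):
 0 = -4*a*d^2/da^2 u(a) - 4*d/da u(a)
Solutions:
 u(a) = C1 + C2*log(a)


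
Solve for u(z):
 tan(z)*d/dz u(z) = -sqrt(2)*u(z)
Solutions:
 u(z) = C1/sin(z)^(sqrt(2))


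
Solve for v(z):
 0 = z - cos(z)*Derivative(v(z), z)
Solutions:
 v(z) = C1 + Integral(z/cos(z), z)


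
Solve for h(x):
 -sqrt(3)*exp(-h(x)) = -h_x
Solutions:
 h(x) = log(C1 + sqrt(3)*x)


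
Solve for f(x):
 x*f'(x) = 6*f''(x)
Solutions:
 f(x) = C1 + C2*erfi(sqrt(3)*x/6)


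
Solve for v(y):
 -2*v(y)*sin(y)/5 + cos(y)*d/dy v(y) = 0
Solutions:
 v(y) = C1/cos(y)^(2/5)


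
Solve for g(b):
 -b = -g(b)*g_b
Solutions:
 g(b) = -sqrt(C1 + b^2)
 g(b) = sqrt(C1 + b^2)


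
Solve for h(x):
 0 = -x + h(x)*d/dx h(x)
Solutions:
 h(x) = -sqrt(C1 + x^2)
 h(x) = sqrt(C1 + x^2)


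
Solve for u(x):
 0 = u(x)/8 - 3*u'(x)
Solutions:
 u(x) = C1*exp(x/24)


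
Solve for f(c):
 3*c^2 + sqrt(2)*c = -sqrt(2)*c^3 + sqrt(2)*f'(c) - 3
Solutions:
 f(c) = C1 + c^4/4 + sqrt(2)*c^3/2 + c^2/2 + 3*sqrt(2)*c/2


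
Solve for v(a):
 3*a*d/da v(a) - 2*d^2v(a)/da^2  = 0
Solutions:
 v(a) = C1 + C2*erfi(sqrt(3)*a/2)


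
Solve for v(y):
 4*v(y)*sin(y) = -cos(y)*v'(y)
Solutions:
 v(y) = C1*cos(y)^4


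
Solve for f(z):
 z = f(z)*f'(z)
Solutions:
 f(z) = -sqrt(C1 + z^2)
 f(z) = sqrt(C1 + z^2)


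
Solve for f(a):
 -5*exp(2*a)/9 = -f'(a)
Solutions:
 f(a) = C1 + 5*exp(2*a)/18


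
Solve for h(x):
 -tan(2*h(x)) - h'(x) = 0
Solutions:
 h(x) = -asin(C1*exp(-2*x))/2 + pi/2
 h(x) = asin(C1*exp(-2*x))/2


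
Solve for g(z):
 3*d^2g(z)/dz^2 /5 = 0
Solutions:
 g(z) = C1 + C2*z


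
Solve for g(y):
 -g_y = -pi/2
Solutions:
 g(y) = C1 + pi*y/2


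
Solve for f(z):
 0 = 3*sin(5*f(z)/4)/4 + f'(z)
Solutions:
 3*z/4 + 2*log(cos(5*f(z)/4) - 1)/5 - 2*log(cos(5*f(z)/4) + 1)/5 = C1


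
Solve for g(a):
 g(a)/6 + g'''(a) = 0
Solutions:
 g(a) = C3*exp(-6^(2/3)*a/6) + (C1*sin(2^(2/3)*3^(1/6)*a/4) + C2*cos(2^(2/3)*3^(1/6)*a/4))*exp(6^(2/3)*a/12)


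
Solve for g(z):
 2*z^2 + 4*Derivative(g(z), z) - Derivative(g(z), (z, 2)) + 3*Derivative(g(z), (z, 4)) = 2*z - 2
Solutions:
 g(z) = C1 + C2*exp(z*((sqrt(323) + 18)^(-1/3) + (sqrt(323) + 18)^(1/3))/6)*sin(sqrt(3)*z*(-(sqrt(323) + 18)^(1/3) + (sqrt(323) + 18)^(-1/3))/6) + C3*exp(z*((sqrt(323) + 18)^(-1/3) + (sqrt(323) + 18)^(1/3))/6)*cos(sqrt(3)*z*(-(sqrt(323) + 18)^(1/3) + (sqrt(323) + 18)^(-1/3))/6) + C4*exp(-z*((sqrt(323) + 18)^(-1/3) + (sqrt(323) + 18)^(1/3))/3) - z^3/6 + z^2/8 - 7*z/16


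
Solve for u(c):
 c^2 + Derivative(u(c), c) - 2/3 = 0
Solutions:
 u(c) = C1 - c^3/3 + 2*c/3


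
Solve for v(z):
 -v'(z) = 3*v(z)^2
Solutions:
 v(z) = 1/(C1 + 3*z)


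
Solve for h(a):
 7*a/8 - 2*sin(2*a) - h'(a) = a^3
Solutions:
 h(a) = C1 - a^4/4 + 7*a^2/16 + cos(2*a)


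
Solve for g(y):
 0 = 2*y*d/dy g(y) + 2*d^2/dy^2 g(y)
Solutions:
 g(y) = C1 + C2*erf(sqrt(2)*y/2)


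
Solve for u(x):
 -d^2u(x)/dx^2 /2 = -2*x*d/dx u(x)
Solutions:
 u(x) = C1 + C2*erfi(sqrt(2)*x)


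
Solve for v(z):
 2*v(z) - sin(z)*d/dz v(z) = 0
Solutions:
 v(z) = C1*(cos(z) - 1)/(cos(z) + 1)


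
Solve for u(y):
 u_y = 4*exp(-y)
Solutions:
 u(y) = C1 - 4*exp(-y)


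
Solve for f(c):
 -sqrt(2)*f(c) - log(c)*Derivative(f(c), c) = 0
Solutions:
 f(c) = C1*exp(-sqrt(2)*li(c))


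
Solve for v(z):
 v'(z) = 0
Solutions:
 v(z) = C1


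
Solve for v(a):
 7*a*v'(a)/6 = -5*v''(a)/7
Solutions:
 v(a) = C1 + C2*erf(7*sqrt(15)*a/30)


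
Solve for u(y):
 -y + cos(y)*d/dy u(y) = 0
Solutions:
 u(y) = C1 + Integral(y/cos(y), y)


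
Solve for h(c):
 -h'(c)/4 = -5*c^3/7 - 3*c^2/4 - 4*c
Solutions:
 h(c) = C1 + 5*c^4/7 + c^3 + 8*c^2


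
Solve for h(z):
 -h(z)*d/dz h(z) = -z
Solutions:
 h(z) = -sqrt(C1 + z^2)
 h(z) = sqrt(C1 + z^2)


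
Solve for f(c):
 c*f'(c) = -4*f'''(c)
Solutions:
 f(c) = C1 + Integral(C2*airyai(-2^(1/3)*c/2) + C3*airybi(-2^(1/3)*c/2), c)


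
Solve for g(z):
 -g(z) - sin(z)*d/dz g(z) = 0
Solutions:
 g(z) = C1*sqrt(cos(z) + 1)/sqrt(cos(z) - 1)


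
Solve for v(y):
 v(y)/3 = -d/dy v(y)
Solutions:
 v(y) = C1*exp(-y/3)


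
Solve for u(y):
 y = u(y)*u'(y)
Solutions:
 u(y) = -sqrt(C1 + y^2)
 u(y) = sqrt(C1 + y^2)


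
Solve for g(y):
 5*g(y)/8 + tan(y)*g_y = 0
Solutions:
 g(y) = C1/sin(y)^(5/8)


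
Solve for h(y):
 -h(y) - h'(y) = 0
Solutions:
 h(y) = C1*exp(-y)


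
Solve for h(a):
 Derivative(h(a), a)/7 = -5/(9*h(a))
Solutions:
 h(a) = -sqrt(C1 - 70*a)/3
 h(a) = sqrt(C1 - 70*a)/3


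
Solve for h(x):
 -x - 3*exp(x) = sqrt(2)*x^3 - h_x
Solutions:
 h(x) = C1 + sqrt(2)*x^4/4 + x^2/2 + 3*exp(x)


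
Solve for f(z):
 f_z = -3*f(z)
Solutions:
 f(z) = C1*exp(-3*z)


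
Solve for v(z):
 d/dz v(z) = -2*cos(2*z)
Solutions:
 v(z) = C1 - sin(2*z)


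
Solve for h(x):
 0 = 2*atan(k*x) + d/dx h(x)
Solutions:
 h(x) = C1 - 2*Piecewise((x*atan(k*x) - log(k^2*x^2 + 1)/(2*k), Ne(k, 0)), (0, True))


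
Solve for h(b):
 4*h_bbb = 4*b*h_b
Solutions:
 h(b) = C1 + Integral(C2*airyai(b) + C3*airybi(b), b)


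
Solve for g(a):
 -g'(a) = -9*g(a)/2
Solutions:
 g(a) = C1*exp(9*a/2)


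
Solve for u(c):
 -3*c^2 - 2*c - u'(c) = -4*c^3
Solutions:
 u(c) = C1 + c^4 - c^3 - c^2


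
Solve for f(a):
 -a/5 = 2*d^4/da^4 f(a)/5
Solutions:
 f(a) = C1 + C2*a + C3*a^2 + C4*a^3 - a^5/240


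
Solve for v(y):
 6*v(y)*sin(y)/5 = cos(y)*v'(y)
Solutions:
 v(y) = C1/cos(y)^(6/5)


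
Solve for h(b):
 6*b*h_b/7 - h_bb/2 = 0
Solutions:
 h(b) = C1 + C2*erfi(sqrt(42)*b/7)


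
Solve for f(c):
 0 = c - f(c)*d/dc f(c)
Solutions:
 f(c) = -sqrt(C1 + c^2)
 f(c) = sqrt(C1 + c^2)


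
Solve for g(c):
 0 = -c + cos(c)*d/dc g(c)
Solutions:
 g(c) = C1 + Integral(c/cos(c), c)


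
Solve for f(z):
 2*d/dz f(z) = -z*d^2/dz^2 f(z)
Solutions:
 f(z) = C1 + C2/z


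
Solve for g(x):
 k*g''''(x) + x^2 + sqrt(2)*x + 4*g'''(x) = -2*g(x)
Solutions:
 g(x) = C1*exp(x*Piecewise((-sqrt(-2*2^(2/3)*(-1/k^3)^(1/3) + 4/k^2)/2 - sqrt(2*2^(2/3)*(-1/k^3)^(1/3) + 8/k^2 + 16/(k^3*sqrt(-2*2^(2/3)*(-1/k^3)^(1/3) + 4/k^2)))/2 - 1/k, Eq(1/k, 0)), (-sqrt(2*(sqrt(-8/(27*k^3) + 4/k^6) + 2/k^3)^(1/3) + 4/(3*k*(sqrt(-8/(27*k^3) + 4/k^6) + 2/k^3)^(1/3)) + 4/k^2)/2 - sqrt(-2*(sqrt(-8/(27*k^3) + 4/k^6) + 2/k^3)^(1/3) - 4/(3*k*(sqrt(-8/(27*k^3) + 4/k^6) + 2/k^3)^(1/3)) + 8/k^2 + 16/(k^3*sqrt(2*(sqrt(-8/(27*k^3) + 4/k^6) + 2/k^3)^(1/3) + 4/(3*k*(sqrt(-8/(27*k^3) + 4/k^6) + 2/k^3)^(1/3)) + 4/k^2)))/2 - 1/k, True))) + C2*exp(x*Piecewise((-sqrt(-2*2^(2/3)*(-1/k^3)^(1/3) + 4/k^2)/2 + sqrt(2*2^(2/3)*(-1/k^3)^(1/3) + 8/k^2 + 16/(k^3*sqrt(-2*2^(2/3)*(-1/k^3)^(1/3) + 4/k^2)))/2 - 1/k, Eq(1/k, 0)), (-sqrt(2*(sqrt(-8/(27*k^3) + 4/k^6) + 2/k^3)^(1/3) + 4/(3*k*(sqrt(-8/(27*k^3) + 4/k^6) + 2/k^3)^(1/3)) + 4/k^2)/2 + sqrt(-2*(sqrt(-8/(27*k^3) + 4/k^6) + 2/k^3)^(1/3) - 4/(3*k*(sqrt(-8/(27*k^3) + 4/k^6) + 2/k^3)^(1/3)) + 8/k^2 + 16/(k^3*sqrt(2*(sqrt(-8/(27*k^3) + 4/k^6) + 2/k^3)^(1/3) + 4/(3*k*(sqrt(-8/(27*k^3) + 4/k^6) + 2/k^3)^(1/3)) + 4/k^2)))/2 - 1/k, True))) + C3*exp(x*Piecewise((sqrt(-2*2^(2/3)*(-1/k^3)^(1/3) + 4/k^2)/2 - sqrt(2*2^(2/3)*(-1/k^3)^(1/3) + 8/k^2 - 16/(k^3*sqrt(-2*2^(2/3)*(-1/k^3)^(1/3) + 4/k^2)))/2 - 1/k, Eq(1/k, 0)), (sqrt(2*(sqrt(-8/(27*k^3) + 4/k^6) + 2/k^3)^(1/3) + 4/(3*k*(sqrt(-8/(27*k^3) + 4/k^6) + 2/k^3)^(1/3)) + 4/k^2)/2 - sqrt(-2*(sqrt(-8/(27*k^3) + 4/k^6) + 2/k^3)^(1/3) - 4/(3*k*(sqrt(-8/(27*k^3) + 4/k^6) + 2/k^3)^(1/3)) + 8/k^2 - 16/(k^3*sqrt(2*(sqrt(-8/(27*k^3) + 4/k^6) + 2/k^3)^(1/3) + 4/(3*k*(sqrt(-8/(27*k^3) + 4/k^6) + 2/k^3)^(1/3)) + 4/k^2)))/2 - 1/k, True))) + C4*exp(x*Piecewise((sqrt(-2*2^(2/3)*(-1/k^3)^(1/3) + 4/k^2)/2 + sqrt(2*2^(2/3)*(-1/k^3)^(1/3) + 8/k^2 - 16/(k^3*sqrt(-2*2^(2/3)*(-1/k^3)^(1/3) + 4/k^2)))/2 - 1/k, Eq(1/k, 0)), (sqrt(2*(sqrt(-8/(27*k^3) + 4/k^6) + 2/k^3)^(1/3) + 4/(3*k*(sqrt(-8/(27*k^3) + 4/k^6) + 2/k^3)^(1/3)) + 4/k^2)/2 + sqrt(-2*(sqrt(-8/(27*k^3) + 4/k^6) + 2/k^3)^(1/3) - 4/(3*k*(sqrt(-8/(27*k^3) + 4/k^6) + 2/k^3)^(1/3)) + 8/k^2 - 16/(k^3*sqrt(2*(sqrt(-8/(27*k^3) + 4/k^6) + 2/k^3)^(1/3) + 4/(3*k*(sqrt(-8/(27*k^3) + 4/k^6) + 2/k^3)^(1/3)) + 4/k^2)))/2 - 1/k, True))) - x^2/2 - sqrt(2)*x/2


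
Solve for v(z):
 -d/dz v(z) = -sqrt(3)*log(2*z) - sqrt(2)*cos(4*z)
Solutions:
 v(z) = C1 + sqrt(3)*z*(log(z) - 1) + sqrt(3)*z*log(2) + sqrt(2)*sin(4*z)/4


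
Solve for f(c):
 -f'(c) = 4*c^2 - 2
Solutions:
 f(c) = C1 - 4*c^3/3 + 2*c


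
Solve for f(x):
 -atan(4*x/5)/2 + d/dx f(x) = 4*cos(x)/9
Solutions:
 f(x) = C1 + x*atan(4*x/5)/2 - 5*log(16*x^2 + 25)/16 + 4*sin(x)/9


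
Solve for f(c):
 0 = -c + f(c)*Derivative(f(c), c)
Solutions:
 f(c) = -sqrt(C1 + c^2)
 f(c) = sqrt(C1 + c^2)


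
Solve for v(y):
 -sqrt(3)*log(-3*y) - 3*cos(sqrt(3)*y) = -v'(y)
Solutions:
 v(y) = C1 + sqrt(3)*y*(log(-y) - 1) + sqrt(3)*y*log(3) + sqrt(3)*sin(sqrt(3)*y)


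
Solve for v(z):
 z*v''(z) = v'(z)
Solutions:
 v(z) = C1 + C2*z^2


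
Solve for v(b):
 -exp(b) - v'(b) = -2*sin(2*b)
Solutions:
 v(b) = C1 - exp(b) - cos(2*b)


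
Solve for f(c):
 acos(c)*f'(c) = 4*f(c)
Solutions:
 f(c) = C1*exp(4*Integral(1/acos(c), c))


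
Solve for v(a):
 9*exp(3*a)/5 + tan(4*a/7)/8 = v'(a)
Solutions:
 v(a) = C1 + 3*exp(3*a)/5 - 7*log(cos(4*a/7))/32


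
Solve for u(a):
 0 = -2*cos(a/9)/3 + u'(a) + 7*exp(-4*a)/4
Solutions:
 u(a) = C1 + 6*sin(a/9) + 7*exp(-4*a)/16


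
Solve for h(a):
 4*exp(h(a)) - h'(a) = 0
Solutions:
 h(a) = log(-1/(C1 + 4*a))


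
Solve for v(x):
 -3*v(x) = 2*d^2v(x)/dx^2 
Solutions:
 v(x) = C1*sin(sqrt(6)*x/2) + C2*cos(sqrt(6)*x/2)


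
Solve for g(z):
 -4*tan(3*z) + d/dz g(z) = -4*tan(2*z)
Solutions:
 g(z) = C1 + 2*log(cos(2*z)) - 4*log(cos(3*z))/3


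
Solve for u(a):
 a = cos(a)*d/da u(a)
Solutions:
 u(a) = C1 + Integral(a/cos(a), a)


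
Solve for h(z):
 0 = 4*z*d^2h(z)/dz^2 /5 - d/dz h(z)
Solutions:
 h(z) = C1 + C2*z^(9/4)


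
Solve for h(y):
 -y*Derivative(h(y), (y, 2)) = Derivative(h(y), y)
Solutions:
 h(y) = C1 + C2*log(y)


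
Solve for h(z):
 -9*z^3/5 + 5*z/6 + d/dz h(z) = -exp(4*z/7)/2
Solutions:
 h(z) = C1 + 9*z^4/20 - 5*z^2/12 - 7*exp(4*z/7)/8


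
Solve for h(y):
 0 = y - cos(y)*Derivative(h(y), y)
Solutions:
 h(y) = C1 + Integral(y/cos(y), y)


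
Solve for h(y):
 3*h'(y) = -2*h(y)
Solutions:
 h(y) = C1*exp(-2*y/3)


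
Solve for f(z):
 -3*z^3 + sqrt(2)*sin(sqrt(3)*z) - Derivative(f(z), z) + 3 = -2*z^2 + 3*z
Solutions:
 f(z) = C1 - 3*z^4/4 + 2*z^3/3 - 3*z^2/2 + 3*z - sqrt(6)*cos(sqrt(3)*z)/3


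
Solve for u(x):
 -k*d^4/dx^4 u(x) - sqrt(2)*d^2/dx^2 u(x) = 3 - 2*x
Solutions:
 u(x) = C1 + C2*x + C3*exp(-2^(1/4)*x*sqrt(-1/k)) + C4*exp(2^(1/4)*x*sqrt(-1/k)) + sqrt(2)*x^3/6 - 3*sqrt(2)*x^2/4


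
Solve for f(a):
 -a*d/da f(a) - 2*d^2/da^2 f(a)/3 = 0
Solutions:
 f(a) = C1 + C2*erf(sqrt(3)*a/2)


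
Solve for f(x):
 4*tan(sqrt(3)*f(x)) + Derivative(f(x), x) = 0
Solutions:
 f(x) = sqrt(3)*(pi - asin(C1*exp(-4*sqrt(3)*x)))/3
 f(x) = sqrt(3)*asin(C1*exp(-4*sqrt(3)*x))/3


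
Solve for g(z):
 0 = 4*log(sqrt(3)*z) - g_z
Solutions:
 g(z) = C1 + 4*z*log(z) - 4*z + z*log(9)


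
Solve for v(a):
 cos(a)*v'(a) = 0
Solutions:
 v(a) = C1


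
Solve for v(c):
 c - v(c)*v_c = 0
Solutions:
 v(c) = -sqrt(C1 + c^2)
 v(c) = sqrt(C1 + c^2)


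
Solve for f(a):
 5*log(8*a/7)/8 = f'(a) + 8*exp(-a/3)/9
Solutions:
 f(a) = C1 + 5*a*log(a)/8 + 5*a*(-log(7) - 1 + 3*log(2))/8 + 8*exp(-a/3)/3


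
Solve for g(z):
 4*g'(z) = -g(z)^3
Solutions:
 g(z) = -sqrt(2)*sqrt(-1/(C1 - z))
 g(z) = sqrt(2)*sqrt(-1/(C1 - z))


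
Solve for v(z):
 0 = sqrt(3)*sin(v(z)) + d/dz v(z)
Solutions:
 v(z) = -acos((-C1 - exp(2*sqrt(3)*z))/(C1 - exp(2*sqrt(3)*z))) + 2*pi
 v(z) = acos((-C1 - exp(2*sqrt(3)*z))/(C1 - exp(2*sqrt(3)*z)))


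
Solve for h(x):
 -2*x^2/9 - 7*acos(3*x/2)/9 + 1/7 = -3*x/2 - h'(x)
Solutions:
 h(x) = C1 + 2*x^3/27 - 3*x^2/4 + 7*x*acos(3*x/2)/9 - x/7 - 7*sqrt(4 - 9*x^2)/27


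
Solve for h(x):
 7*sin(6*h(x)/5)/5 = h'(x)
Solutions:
 -7*x/5 + 5*log(cos(6*h(x)/5) - 1)/12 - 5*log(cos(6*h(x)/5) + 1)/12 = C1


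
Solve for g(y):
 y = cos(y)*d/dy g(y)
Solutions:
 g(y) = C1 + Integral(y/cos(y), y)


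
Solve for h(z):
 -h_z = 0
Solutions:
 h(z) = C1


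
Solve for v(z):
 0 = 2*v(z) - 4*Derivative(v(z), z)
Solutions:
 v(z) = C1*exp(z/2)


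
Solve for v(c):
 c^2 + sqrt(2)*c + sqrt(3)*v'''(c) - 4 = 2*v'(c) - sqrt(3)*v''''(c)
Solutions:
 v(c) = C1 + C2*exp(-c*((-1 + sqrt(-1 + (1 - 9*sqrt(3))^2) + 9*sqrt(3))^(-1/3) + 2 + (-1 + sqrt(-1 + (1 - 9*sqrt(3))^2) + 9*sqrt(3))^(1/3))/6)*sin(sqrt(3)*c*(-(-1 + sqrt(-1 + (1 - 9*sqrt(3))^2) + 9*sqrt(3))^(1/3) + (-1 + sqrt(-1 + (1 - 9*sqrt(3))^2) + 9*sqrt(3))^(-1/3))/6) + C3*exp(-c*((-1 + sqrt(-1 + (1 - 9*sqrt(3))^2) + 9*sqrt(3))^(-1/3) + 2 + (-1 + sqrt(-1 + (1 - 9*sqrt(3))^2) + 9*sqrt(3))^(1/3))/6)*cos(sqrt(3)*c*(-(-1 + sqrt(-1 + (1 - 9*sqrt(3))^2) + 9*sqrt(3))^(1/3) + (-1 + sqrt(-1 + (1 - 9*sqrt(3))^2) + 9*sqrt(3))^(-1/3))/6) + C4*exp(c*(-1 + (-1 + sqrt(-1 + (1 - 9*sqrt(3))^2) + 9*sqrt(3))^(-1/3) + (-1 + sqrt(-1 + (1 - 9*sqrt(3))^2) + 9*sqrt(3))^(1/3))/3) + c^3/6 + sqrt(2)*c^2/4 - 2*c + sqrt(3)*c/2


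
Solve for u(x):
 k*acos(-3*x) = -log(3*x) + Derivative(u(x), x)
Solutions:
 u(x) = C1 + k*(x*acos(-3*x) + sqrt(1 - 9*x^2)/3) + x*log(x) - x + x*log(3)


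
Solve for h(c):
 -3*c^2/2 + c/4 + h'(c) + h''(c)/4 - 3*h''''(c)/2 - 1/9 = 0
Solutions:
 h(c) = C1 + C2*exp(-2^(1/3)*c*(2^(1/3)/(sqrt(1294) + 36)^(1/3) + (sqrt(1294) + 36)^(1/3))/12)*sin(2^(1/3)*sqrt(3)*c*(-(sqrt(1294) + 36)^(1/3) + 2^(1/3)/(sqrt(1294) + 36)^(1/3))/12) + C3*exp(-2^(1/3)*c*(2^(1/3)/(sqrt(1294) + 36)^(1/3) + (sqrt(1294) + 36)^(1/3))/12)*cos(2^(1/3)*sqrt(3)*c*(-(sqrt(1294) + 36)^(1/3) + 2^(1/3)/(sqrt(1294) + 36)^(1/3))/12) + C4*exp(2^(1/3)*c*(2^(1/3)/(sqrt(1294) + 36)^(1/3) + (sqrt(1294) + 36)^(1/3))/6) + c^3/2 - c^2/2 + 13*c/36


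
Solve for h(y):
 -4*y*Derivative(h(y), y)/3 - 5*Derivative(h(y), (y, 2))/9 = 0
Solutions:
 h(y) = C1 + C2*erf(sqrt(30)*y/5)


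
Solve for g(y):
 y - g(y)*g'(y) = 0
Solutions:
 g(y) = -sqrt(C1 + y^2)
 g(y) = sqrt(C1 + y^2)


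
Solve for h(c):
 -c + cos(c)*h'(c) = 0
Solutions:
 h(c) = C1 + Integral(c/cos(c), c)


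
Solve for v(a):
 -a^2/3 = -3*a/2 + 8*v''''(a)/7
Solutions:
 v(a) = C1 + C2*a + C3*a^2 + C4*a^3 - 7*a^6/8640 + 7*a^5/640


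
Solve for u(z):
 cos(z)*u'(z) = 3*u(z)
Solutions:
 u(z) = C1*(sin(z) + 1)^(3/2)/(sin(z) - 1)^(3/2)


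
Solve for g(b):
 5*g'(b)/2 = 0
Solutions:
 g(b) = C1


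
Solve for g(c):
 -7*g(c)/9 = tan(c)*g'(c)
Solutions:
 g(c) = C1/sin(c)^(7/9)


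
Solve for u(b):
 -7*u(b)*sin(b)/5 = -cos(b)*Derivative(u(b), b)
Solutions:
 u(b) = C1/cos(b)^(7/5)


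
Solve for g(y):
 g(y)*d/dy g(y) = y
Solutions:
 g(y) = -sqrt(C1 + y^2)
 g(y) = sqrt(C1 + y^2)


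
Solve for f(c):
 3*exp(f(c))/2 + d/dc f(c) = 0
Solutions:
 f(c) = log(1/(C1 + 3*c)) + log(2)


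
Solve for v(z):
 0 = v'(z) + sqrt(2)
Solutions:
 v(z) = C1 - sqrt(2)*z


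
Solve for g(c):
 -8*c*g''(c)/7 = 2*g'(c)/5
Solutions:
 g(c) = C1 + C2*c^(13/20)


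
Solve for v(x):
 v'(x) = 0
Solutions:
 v(x) = C1


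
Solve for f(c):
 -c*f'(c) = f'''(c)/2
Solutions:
 f(c) = C1 + Integral(C2*airyai(-2^(1/3)*c) + C3*airybi(-2^(1/3)*c), c)


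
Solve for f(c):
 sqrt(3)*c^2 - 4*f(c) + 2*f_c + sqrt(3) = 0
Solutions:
 f(c) = C1*exp(2*c) + sqrt(3)*c^2/4 + sqrt(3)*c/4 + 3*sqrt(3)/8


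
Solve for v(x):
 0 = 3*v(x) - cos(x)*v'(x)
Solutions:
 v(x) = C1*(sin(x) + 1)^(3/2)/(sin(x) - 1)^(3/2)


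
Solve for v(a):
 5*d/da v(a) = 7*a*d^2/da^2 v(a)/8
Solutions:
 v(a) = C1 + C2*a^(47/7)


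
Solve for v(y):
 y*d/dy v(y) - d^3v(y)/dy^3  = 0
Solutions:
 v(y) = C1 + Integral(C2*airyai(y) + C3*airybi(y), y)


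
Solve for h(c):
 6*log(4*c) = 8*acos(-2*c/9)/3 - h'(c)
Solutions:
 h(c) = C1 - 6*c*log(c) + 8*c*acos(-2*c/9)/3 - 12*c*log(2) + 6*c + 4*sqrt(81 - 4*c^2)/3


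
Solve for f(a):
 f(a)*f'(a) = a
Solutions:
 f(a) = -sqrt(C1 + a^2)
 f(a) = sqrt(C1 + a^2)


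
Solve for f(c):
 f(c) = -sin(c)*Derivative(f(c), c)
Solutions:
 f(c) = C1*sqrt(cos(c) + 1)/sqrt(cos(c) - 1)


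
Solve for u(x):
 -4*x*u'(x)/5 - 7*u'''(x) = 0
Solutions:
 u(x) = C1 + Integral(C2*airyai(-70^(2/3)*x/35) + C3*airybi(-70^(2/3)*x/35), x)


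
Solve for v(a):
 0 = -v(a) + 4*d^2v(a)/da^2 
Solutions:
 v(a) = C1*exp(-a/2) + C2*exp(a/2)


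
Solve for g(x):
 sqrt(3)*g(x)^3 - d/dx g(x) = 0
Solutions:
 g(x) = -sqrt(2)*sqrt(-1/(C1 + sqrt(3)*x))/2
 g(x) = sqrt(2)*sqrt(-1/(C1 + sqrt(3)*x))/2


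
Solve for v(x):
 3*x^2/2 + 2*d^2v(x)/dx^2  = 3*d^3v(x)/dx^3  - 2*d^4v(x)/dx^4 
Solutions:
 v(x) = C1 + C2*x - x^4/16 - 3*x^3/8 - 15*x^2/16 + (C3*sin(sqrt(7)*x/4) + C4*cos(sqrt(7)*x/4))*exp(3*x/4)


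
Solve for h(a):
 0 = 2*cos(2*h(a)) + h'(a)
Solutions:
 h(a) = -asin((C1 + exp(8*a))/(C1 - exp(8*a)))/2 + pi/2
 h(a) = asin((C1 + exp(8*a))/(C1 - exp(8*a)))/2


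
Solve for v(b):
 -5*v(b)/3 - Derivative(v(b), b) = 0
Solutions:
 v(b) = C1*exp(-5*b/3)


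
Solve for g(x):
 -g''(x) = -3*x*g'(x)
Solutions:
 g(x) = C1 + C2*erfi(sqrt(6)*x/2)


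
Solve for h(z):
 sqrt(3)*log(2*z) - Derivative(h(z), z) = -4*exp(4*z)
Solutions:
 h(z) = C1 + sqrt(3)*z*log(z) + sqrt(3)*z*(-1 + log(2)) + exp(4*z)


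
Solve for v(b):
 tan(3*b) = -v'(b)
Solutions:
 v(b) = C1 + log(cos(3*b))/3


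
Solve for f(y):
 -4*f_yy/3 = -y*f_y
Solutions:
 f(y) = C1 + C2*erfi(sqrt(6)*y/4)


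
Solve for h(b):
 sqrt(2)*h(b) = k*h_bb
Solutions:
 h(b) = C1*exp(-2^(1/4)*b*sqrt(1/k)) + C2*exp(2^(1/4)*b*sqrt(1/k))


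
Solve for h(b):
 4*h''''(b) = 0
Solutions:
 h(b) = C1 + C2*b + C3*b^2 + C4*b^3


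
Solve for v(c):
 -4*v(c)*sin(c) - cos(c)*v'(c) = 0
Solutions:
 v(c) = C1*cos(c)^4


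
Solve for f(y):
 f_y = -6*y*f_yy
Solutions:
 f(y) = C1 + C2*y^(5/6)


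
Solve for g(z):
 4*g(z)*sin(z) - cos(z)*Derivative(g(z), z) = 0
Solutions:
 g(z) = C1/cos(z)^4


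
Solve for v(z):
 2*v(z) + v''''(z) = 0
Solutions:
 v(z) = (C1*sin(2^(3/4)*z/2) + C2*cos(2^(3/4)*z/2))*exp(-2^(3/4)*z/2) + (C3*sin(2^(3/4)*z/2) + C4*cos(2^(3/4)*z/2))*exp(2^(3/4)*z/2)


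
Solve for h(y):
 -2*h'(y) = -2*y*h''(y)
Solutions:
 h(y) = C1 + C2*y^2


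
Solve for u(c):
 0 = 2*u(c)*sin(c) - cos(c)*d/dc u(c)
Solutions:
 u(c) = C1/cos(c)^2


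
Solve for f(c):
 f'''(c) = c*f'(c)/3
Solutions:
 f(c) = C1 + Integral(C2*airyai(3^(2/3)*c/3) + C3*airybi(3^(2/3)*c/3), c)


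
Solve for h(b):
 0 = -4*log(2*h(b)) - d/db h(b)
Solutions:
 Integral(1/(log(_y) + log(2)), (_y, h(b)))/4 = C1 - b


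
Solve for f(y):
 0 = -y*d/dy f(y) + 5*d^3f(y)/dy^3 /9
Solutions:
 f(y) = C1 + Integral(C2*airyai(15^(2/3)*y/5) + C3*airybi(15^(2/3)*y/5), y)


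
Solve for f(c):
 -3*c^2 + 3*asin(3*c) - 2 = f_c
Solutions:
 f(c) = C1 - c^3 + 3*c*asin(3*c) - 2*c + sqrt(1 - 9*c^2)


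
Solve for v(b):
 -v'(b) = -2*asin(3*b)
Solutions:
 v(b) = C1 + 2*b*asin(3*b) + 2*sqrt(1 - 9*b^2)/3


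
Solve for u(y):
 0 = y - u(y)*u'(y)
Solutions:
 u(y) = -sqrt(C1 + y^2)
 u(y) = sqrt(C1 + y^2)


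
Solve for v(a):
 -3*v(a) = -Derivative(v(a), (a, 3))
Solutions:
 v(a) = C3*exp(3^(1/3)*a) + (C1*sin(3^(5/6)*a/2) + C2*cos(3^(5/6)*a/2))*exp(-3^(1/3)*a/2)


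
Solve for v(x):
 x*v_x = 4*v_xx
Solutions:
 v(x) = C1 + C2*erfi(sqrt(2)*x/4)


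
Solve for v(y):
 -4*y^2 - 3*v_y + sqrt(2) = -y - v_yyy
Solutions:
 v(y) = C1 + C2*exp(-sqrt(3)*y) + C3*exp(sqrt(3)*y) - 4*y^3/9 + y^2/6 - 8*y/9 + sqrt(2)*y/3
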